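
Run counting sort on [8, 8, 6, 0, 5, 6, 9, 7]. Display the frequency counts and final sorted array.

Count array: [1, 0, 0, 0, 0, 1, 2, 1, 2, 1]
(count[i] = number of elements equal to i)
Cumulative count: [1, 1, 1, 1, 1, 2, 4, 5, 7, 8]
Sorted: [0, 5, 6, 6, 7, 8, 8, 9]


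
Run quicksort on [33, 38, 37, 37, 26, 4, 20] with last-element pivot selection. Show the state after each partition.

Partition 1: pivot=20 at index 1 -> [4, 20, 37, 37, 26, 33, 38]
Partition 2: pivot=38 at index 6 -> [4, 20, 37, 37, 26, 33, 38]
Partition 3: pivot=33 at index 3 -> [4, 20, 26, 33, 37, 37, 38]
Partition 4: pivot=37 at index 5 -> [4, 20, 26, 33, 37, 37, 38]


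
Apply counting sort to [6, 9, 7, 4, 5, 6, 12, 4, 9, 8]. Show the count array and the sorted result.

Count array: [0, 0, 0, 0, 2, 1, 2, 1, 1, 2, 0, 0, 1]
(count[i] = number of elements equal to i)
Cumulative count: [0, 0, 0, 0, 2, 3, 5, 6, 7, 9, 9, 9, 10]
Sorted: [4, 4, 5, 6, 6, 7, 8, 9, 9, 12]


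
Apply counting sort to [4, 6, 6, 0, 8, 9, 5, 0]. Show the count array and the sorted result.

Count array: [2, 0, 0, 0, 1, 1, 2, 0, 1, 1]
(count[i] = number of elements equal to i)
Cumulative count: [2, 2, 2, 2, 3, 4, 6, 6, 7, 8]
Sorted: [0, 0, 4, 5, 6, 6, 8, 9]


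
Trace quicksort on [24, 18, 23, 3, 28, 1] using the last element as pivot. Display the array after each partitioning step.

Partition 1: pivot=1 at index 0 -> [1, 18, 23, 3, 28, 24]
Partition 2: pivot=24 at index 4 -> [1, 18, 23, 3, 24, 28]
Partition 3: pivot=3 at index 1 -> [1, 3, 23, 18, 24, 28]
Partition 4: pivot=18 at index 2 -> [1, 3, 18, 23, 24, 28]


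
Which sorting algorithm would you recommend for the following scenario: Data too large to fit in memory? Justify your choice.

Best choice: External merge sort
Reason: Minimizes disk I/O by sequential reads/writes


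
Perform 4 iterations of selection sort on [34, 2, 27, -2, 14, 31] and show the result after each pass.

Pass 1: Select minimum -2 at index 3, swap -> [-2, 2, 27, 34, 14, 31]
Pass 2: Select minimum 2 at index 1, swap -> [-2, 2, 27, 34, 14, 31]
Pass 3: Select minimum 14 at index 4, swap -> [-2, 2, 14, 34, 27, 31]
Pass 4: Select minimum 27 at index 4, swap -> [-2, 2, 14, 27, 34, 31]


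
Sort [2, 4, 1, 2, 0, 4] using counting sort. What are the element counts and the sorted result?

Count array: [1, 1, 2, 0, 2]
(count[i] = number of elements equal to i)
Cumulative count: [1, 2, 4, 4, 6]
Sorted: [0, 1, 2, 2, 4, 4]


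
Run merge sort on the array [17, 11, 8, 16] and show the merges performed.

Divide and conquer:
  Merge [17] + [11] -> [11, 17]
  Merge [8] + [16] -> [8, 16]
  Merge [11, 17] + [8, 16] -> [8, 11, 16, 17]


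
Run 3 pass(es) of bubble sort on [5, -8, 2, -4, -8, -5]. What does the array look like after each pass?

After pass 1: [-8, 2, -4, -8, -5, 5] (5 swaps)
After pass 2: [-8, -4, -8, -5, 2, 5] (3 swaps)
After pass 3: [-8, -8, -5, -4, 2, 5] (2 swaps)
Total swaps: 10


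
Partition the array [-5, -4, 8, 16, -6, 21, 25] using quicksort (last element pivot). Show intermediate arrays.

Partition 1: pivot=25 at index 6 -> [-5, -4, 8, 16, -6, 21, 25]
Partition 2: pivot=21 at index 5 -> [-5, -4, 8, 16, -6, 21, 25]
Partition 3: pivot=-6 at index 0 -> [-6, -4, 8, 16, -5, 21, 25]
Partition 4: pivot=-5 at index 1 -> [-6, -5, 8, 16, -4, 21, 25]
Partition 5: pivot=-4 at index 2 -> [-6, -5, -4, 16, 8, 21, 25]
Partition 6: pivot=8 at index 3 -> [-6, -5, -4, 8, 16, 21, 25]


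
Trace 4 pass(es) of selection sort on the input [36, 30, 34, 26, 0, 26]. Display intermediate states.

Pass 1: Select minimum 0 at index 4, swap -> [0, 30, 34, 26, 36, 26]
Pass 2: Select minimum 26 at index 3, swap -> [0, 26, 34, 30, 36, 26]
Pass 3: Select minimum 26 at index 5, swap -> [0, 26, 26, 30, 36, 34]
Pass 4: Select minimum 30 at index 3, swap -> [0, 26, 26, 30, 36, 34]


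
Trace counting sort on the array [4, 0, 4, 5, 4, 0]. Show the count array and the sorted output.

Count array: [2, 0, 0, 0, 3, 1]
(count[i] = number of elements equal to i)
Cumulative count: [2, 2, 2, 2, 5, 6]
Sorted: [0, 0, 4, 4, 4, 5]


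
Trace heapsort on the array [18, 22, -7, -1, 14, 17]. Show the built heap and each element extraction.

Build heap: [22, 18, 17, -1, 14, -7]
Extract 22: [18, 14, 17, -1, -7, 22]
Extract 18: [17, 14, -7, -1, 18, 22]
Extract 17: [14, -1, -7, 17, 18, 22]
Extract 14: [-1, -7, 14, 17, 18, 22]
Extract -1: [-7, -1, 14, 17, 18, 22]


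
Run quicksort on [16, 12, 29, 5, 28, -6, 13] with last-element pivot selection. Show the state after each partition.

Partition 1: pivot=13 at index 3 -> [12, 5, -6, 13, 28, 29, 16]
Partition 2: pivot=-6 at index 0 -> [-6, 5, 12, 13, 28, 29, 16]
Partition 3: pivot=12 at index 2 -> [-6, 5, 12, 13, 28, 29, 16]
Partition 4: pivot=16 at index 4 -> [-6, 5, 12, 13, 16, 29, 28]
Partition 5: pivot=28 at index 5 -> [-6, 5, 12, 13, 16, 28, 29]


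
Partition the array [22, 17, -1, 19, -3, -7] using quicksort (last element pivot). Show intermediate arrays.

Partition 1: pivot=-7 at index 0 -> [-7, 17, -1, 19, -3, 22]
Partition 2: pivot=22 at index 5 -> [-7, 17, -1, 19, -3, 22]
Partition 3: pivot=-3 at index 1 -> [-7, -3, -1, 19, 17, 22]
Partition 4: pivot=17 at index 3 -> [-7, -3, -1, 17, 19, 22]


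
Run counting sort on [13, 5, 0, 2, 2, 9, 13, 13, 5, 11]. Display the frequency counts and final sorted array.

Count array: [1, 0, 2, 0, 0, 2, 0, 0, 0, 1, 0, 1, 0, 3]
(count[i] = number of elements equal to i)
Cumulative count: [1, 1, 3, 3, 3, 5, 5, 5, 5, 6, 6, 7, 7, 10]
Sorted: [0, 2, 2, 5, 5, 9, 11, 13, 13, 13]


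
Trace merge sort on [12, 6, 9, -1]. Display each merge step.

Divide and conquer:
  Merge [12] + [6] -> [6, 12]
  Merge [9] + [-1] -> [-1, 9]
  Merge [6, 12] + [-1, 9] -> [-1, 6, 9, 12]


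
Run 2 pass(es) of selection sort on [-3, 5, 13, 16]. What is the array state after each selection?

Pass 1: Select minimum -3 at index 0, swap -> [-3, 5, 13, 16]
Pass 2: Select minimum 5 at index 1, swap -> [-3, 5, 13, 16]


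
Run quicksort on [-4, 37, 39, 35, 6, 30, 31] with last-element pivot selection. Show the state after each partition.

Partition 1: pivot=31 at index 3 -> [-4, 6, 30, 31, 37, 39, 35]
Partition 2: pivot=30 at index 2 -> [-4, 6, 30, 31, 37, 39, 35]
Partition 3: pivot=6 at index 1 -> [-4, 6, 30, 31, 37, 39, 35]
Partition 4: pivot=35 at index 4 -> [-4, 6, 30, 31, 35, 39, 37]
Partition 5: pivot=37 at index 5 -> [-4, 6, 30, 31, 35, 37, 39]


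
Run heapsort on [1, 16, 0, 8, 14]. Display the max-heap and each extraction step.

Build heap: [16, 14, 0, 8, 1]
Extract 16: [14, 8, 0, 1, 16]
Extract 14: [8, 1, 0, 14, 16]
Extract 8: [1, 0, 8, 14, 16]
Extract 1: [0, 1, 8, 14, 16]


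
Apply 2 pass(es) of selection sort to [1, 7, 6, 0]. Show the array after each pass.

Pass 1: Select minimum 0 at index 3, swap -> [0, 7, 6, 1]
Pass 2: Select minimum 1 at index 3, swap -> [0, 1, 6, 7]


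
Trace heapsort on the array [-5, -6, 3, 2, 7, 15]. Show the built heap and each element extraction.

Build heap: [15, 7, 3, 2, -6, -5]
Extract 15: [7, 2, 3, -5, -6, 15]
Extract 7: [3, 2, -6, -5, 7, 15]
Extract 3: [2, -5, -6, 3, 7, 15]
Extract 2: [-5, -6, 2, 3, 7, 15]
Extract -5: [-6, -5, 2, 3, 7, 15]


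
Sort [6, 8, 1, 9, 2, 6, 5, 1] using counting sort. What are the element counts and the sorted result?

Count array: [0, 2, 1, 0, 0, 1, 2, 0, 1, 1]
(count[i] = number of elements equal to i)
Cumulative count: [0, 2, 3, 3, 3, 4, 6, 6, 7, 8]
Sorted: [1, 1, 2, 5, 6, 6, 8, 9]


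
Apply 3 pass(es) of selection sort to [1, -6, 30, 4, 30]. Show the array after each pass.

Pass 1: Select minimum -6 at index 1, swap -> [-6, 1, 30, 4, 30]
Pass 2: Select minimum 1 at index 1, swap -> [-6, 1, 30, 4, 30]
Pass 3: Select minimum 4 at index 3, swap -> [-6, 1, 4, 30, 30]


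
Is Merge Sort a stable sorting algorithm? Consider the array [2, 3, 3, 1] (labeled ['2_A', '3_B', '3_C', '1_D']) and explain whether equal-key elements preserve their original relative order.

Trace Merge Sort on the labeled array (the key is the number; the letter only tracks identity):
  Merge [2_A] + [3_B] -> [2_A, 3_B]
  Merge [3_C] + [1_D] -> [1_D, 3_C]
  Merge [2_A, 3_B] + [1_D, 3_C] -> [1_D, 2_A, 3_B, 3_C]
Final order: [1_D, 2_A, 3_B, 3_C]
Equal keys:
  value 3: originally 3_B, 3_C; after sorting 3_B, 3_C -> order preserved
All equal keys kept their original relative order. Merge Sort is stable: when the heads of the two halves are equal the merge takes from the left half first.
Answer: Stable


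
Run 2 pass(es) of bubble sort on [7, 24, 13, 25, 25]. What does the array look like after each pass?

After pass 1: [7, 13, 24, 25, 25] (1 swaps)
After pass 2: [7, 13, 24, 25, 25] (0 swaps)
Total swaps: 1


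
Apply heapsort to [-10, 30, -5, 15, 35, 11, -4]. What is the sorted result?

Build heap: [35, 30, 11, 15, -10, -5, -4]
Extract 35: [30, 15, 11, -4, -10, -5, 35]
Extract 30: [15, -4, 11, -5, -10, 30, 35]
Extract 15: [11, -4, -10, -5, 15, 30, 35]
Extract 11: [-4, -5, -10, 11, 15, 30, 35]
Extract -4: [-5, -10, -4, 11, 15, 30, 35]
Extract -5: [-10, -5, -4, 11, 15, 30, 35]


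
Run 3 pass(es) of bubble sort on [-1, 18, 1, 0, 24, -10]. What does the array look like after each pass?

After pass 1: [-1, 1, 0, 18, -10, 24] (3 swaps)
After pass 2: [-1, 0, 1, -10, 18, 24] (2 swaps)
After pass 3: [-1, 0, -10, 1, 18, 24] (1 swaps)
Total swaps: 6


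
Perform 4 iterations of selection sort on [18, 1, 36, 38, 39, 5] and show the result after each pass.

Pass 1: Select minimum 1 at index 1, swap -> [1, 18, 36, 38, 39, 5]
Pass 2: Select minimum 5 at index 5, swap -> [1, 5, 36, 38, 39, 18]
Pass 3: Select minimum 18 at index 5, swap -> [1, 5, 18, 38, 39, 36]
Pass 4: Select minimum 36 at index 5, swap -> [1, 5, 18, 36, 39, 38]


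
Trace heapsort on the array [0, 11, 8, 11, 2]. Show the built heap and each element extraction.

Build heap: [11, 11, 8, 0, 2]
Extract 11: [11, 2, 8, 0, 11]
Extract 11: [8, 2, 0, 11, 11]
Extract 8: [2, 0, 8, 11, 11]
Extract 2: [0, 2, 8, 11, 11]


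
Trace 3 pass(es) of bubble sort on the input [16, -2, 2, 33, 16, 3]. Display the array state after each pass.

After pass 1: [-2, 2, 16, 16, 3, 33] (4 swaps)
After pass 2: [-2, 2, 16, 3, 16, 33] (1 swaps)
After pass 3: [-2, 2, 3, 16, 16, 33] (1 swaps)
Total swaps: 6


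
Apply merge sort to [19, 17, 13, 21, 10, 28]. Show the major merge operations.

Divide and conquer:
  Merge [17] + [13] -> [13, 17]
  Merge [19] + [13, 17] -> [13, 17, 19]
  Merge [10] + [28] -> [10, 28]
  Merge [21] + [10, 28] -> [10, 21, 28]
  Merge [13, 17, 19] + [10, 21, 28] -> [10, 13, 17, 19, 21, 28]


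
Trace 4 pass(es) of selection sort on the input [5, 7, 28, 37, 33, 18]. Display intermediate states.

Pass 1: Select minimum 5 at index 0, swap -> [5, 7, 28, 37, 33, 18]
Pass 2: Select minimum 7 at index 1, swap -> [5, 7, 28, 37, 33, 18]
Pass 3: Select minimum 18 at index 5, swap -> [5, 7, 18, 37, 33, 28]
Pass 4: Select minimum 28 at index 5, swap -> [5, 7, 18, 28, 33, 37]


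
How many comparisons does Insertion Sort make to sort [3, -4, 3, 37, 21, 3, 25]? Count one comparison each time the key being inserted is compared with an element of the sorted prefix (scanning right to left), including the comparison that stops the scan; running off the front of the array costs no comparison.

Insert -4: 3 > -4 (shift), reached front = 1 comparison(s) -> [-4, 3, 3, 37, 21, 3, 25]
Insert 3: 3 <= 3 (stop) = 1 comparison(s) -> [-4, 3, 3, 37, 21, 3, 25]
Insert 37: 3 <= 37 (stop) = 1 comparison(s) -> [-4, 3, 3, 37, 21, 3, 25]
Insert 21: 37 > 21 (shift), 3 <= 21 (stop) = 2 comparison(s) -> [-4, 3, 3, 21, 37, 3, 25]
Insert 3: 37 > 3 (shift), 21 > 3 (shift), 3 <= 3 (stop) = 3 comparison(s) -> [-4, 3, 3, 3, 21, 37, 25]
Insert 25: 37 > 25 (shift), 21 <= 25 (stop) = 2 comparison(s) -> [-4, 3, 3, 3, 21, 25, 37]
Total comparisons: 1 + 1 + 1 + 2 + 3 + 2 = 10


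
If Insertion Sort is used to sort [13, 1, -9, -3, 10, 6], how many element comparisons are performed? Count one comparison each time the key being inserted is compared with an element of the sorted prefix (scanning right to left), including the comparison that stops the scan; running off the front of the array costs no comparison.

Insert 1: 13 > 1 (shift), reached front = 1 comparison(s) -> [1, 13, -9, -3, 10, 6]
Insert -9: 13 > -9 (shift), 1 > -9 (shift), reached front = 2 comparison(s) -> [-9, 1, 13, -3, 10, 6]
Insert -3: 13 > -3 (shift), 1 > -3 (shift), -9 <= -3 (stop) = 3 comparison(s) -> [-9, -3, 1, 13, 10, 6]
Insert 10: 13 > 10 (shift), 1 <= 10 (stop) = 2 comparison(s) -> [-9, -3, 1, 10, 13, 6]
Insert 6: 13 > 6 (shift), 10 > 6 (shift), 1 <= 6 (stop) = 3 comparison(s) -> [-9, -3, 1, 6, 10, 13]
Total comparisons: 1 + 2 + 3 + 2 + 3 = 11


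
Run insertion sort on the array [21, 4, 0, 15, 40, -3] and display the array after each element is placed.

First element 21 is already 'sorted'
Insert 4: shifted 1 elements -> [4, 21, 0, 15, 40, -3]
Insert 0: shifted 2 elements -> [0, 4, 21, 15, 40, -3]
Insert 15: shifted 1 elements -> [0, 4, 15, 21, 40, -3]
Insert 40: shifted 0 elements -> [0, 4, 15, 21, 40, -3]
Insert -3: shifted 5 elements -> [-3, 0, 4, 15, 21, 40]


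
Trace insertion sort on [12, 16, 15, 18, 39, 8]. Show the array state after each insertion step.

First element 12 is already 'sorted'
Insert 16: shifted 0 elements -> [12, 16, 15, 18, 39, 8]
Insert 15: shifted 1 elements -> [12, 15, 16, 18, 39, 8]
Insert 18: shifted 0 elements -> [12, 15, 16, 18, 39, 8]
Insert 39: shifted 0 elements -> [12, 15, 16, 18, 39, 8]
Insert 8: shifted 5 elements -> [8, 12, 15, 16, 18, 39]


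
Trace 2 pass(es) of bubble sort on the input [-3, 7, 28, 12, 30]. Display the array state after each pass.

After pass 1: [-3, 7, 12, 28, 30] (1 swaps)
After pass 2: [-3, 7, 12, 28, 30] (0 swaps)
Total swaps: 1


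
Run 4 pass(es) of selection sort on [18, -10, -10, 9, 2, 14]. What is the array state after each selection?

Pass 1: Select minimum -10 at index 1, swap -> [-10, 18, -10, 9, 2, 14]
Pass 2: Select minimum -10 at index 2, swap -> [-10, -10, 18, 9, 2, 14]
Pass 3: Select minimum 2 at index 4, swap -> [-10, -10, 2, 9, 18, 14]
Pass 4: Select minimum 9 at index 3, swap -> [-10, -10, 2, 9, 18, 14]


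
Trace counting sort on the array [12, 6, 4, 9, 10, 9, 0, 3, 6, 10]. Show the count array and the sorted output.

Count array: [1, 0, 0, 1, 1, 0, 2, 0, 0, 2, 2, 0, 1]
(count[i] = number of elements equal to i)
Cumulative count: [1, 1, 1, 2, 3, 3, 5, 5, 5, 7, 9, 9, 10]
Sorted: [0, 3, 4, 6, 6, 9, 9, 10, 10, 12]


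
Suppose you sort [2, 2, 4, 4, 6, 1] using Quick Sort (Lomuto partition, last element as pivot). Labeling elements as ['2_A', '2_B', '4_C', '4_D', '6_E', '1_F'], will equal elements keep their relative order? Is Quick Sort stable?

Trace Quick Sort on the labeled array (the key is the number; the letter only tracks identity):
  Partition indices 0..5 around pivot 1_F -> [1_F, 2_B, 4_C, 4_D, 6_E, 2_A]
  Partition indices 1..5 around pivot 2_A -> [1_F, 2_B, 2_A, 4_D, 6_E, 4_C]
  Partition indices 3..5 around pivot 4_C -> [1_F, 2_B, 2_A, 4_D, 4_C, 6_E]
Final order: [1_F, 2_B, 2_A, 4_D, 4_C, 6_E]
Equal keys:
  value 2: originally 2_A, 2_B; after sorting 2_B, 2_A -> order changed
  value 4: originally 4_C, 4_D; after sorting 4_D, 4_C -> order changed
Equal keys were reordered, so Quick Sort is not stable: partition swaps elements across long distances and can reorder equal keys. (One such input is enough; an unstable sort may happen to preserve order on other inputs, but it gives no guarantee.)
Answer: Not stable


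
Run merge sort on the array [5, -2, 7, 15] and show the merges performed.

Divide and conquer:
  Merge [5] + [-2] -> [-2, 5]
  Merge [7] + [15] -> [7, 15]
  Merge [-2, 5] + [7, 15] -> [-2, 5, 7, 15]


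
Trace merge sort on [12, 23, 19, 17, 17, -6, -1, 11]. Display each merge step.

Divide and conquer:
  Merge [12] + [23] -> [12, 23]
  Merge [19] + [17] -> [17, 19]
  Merge [12, 23] + [17, 19] -> [12, 17, 19, 23]
  Merge [17] + [-6] -> [-6, 17]
  Merge [-1] + [11] -> [-1, 11]
  Merge [-6, 17] + [-1, 11] -> [-6, -1, 11, 17]
  Merge [12, 17, 19, 23] + [-6, -1, 11, 17] -> [-6, -1, 11, 12, 17, 17, 19, 23]


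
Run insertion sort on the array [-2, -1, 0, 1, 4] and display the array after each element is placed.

First element -2 is already 'sorted'
Insert -1: shifted 0 elements -> [-2, -1, 0, 1, 4]
Insert 0: shifted 0 elements -> [-2, -1, 0, 1, 4]
Insert 1: shifted 0 elements -> [-2, -1, 0, 1, 4]
Insert 4: shifted 0 elements -> [-2, -1, 0, 1, 4]


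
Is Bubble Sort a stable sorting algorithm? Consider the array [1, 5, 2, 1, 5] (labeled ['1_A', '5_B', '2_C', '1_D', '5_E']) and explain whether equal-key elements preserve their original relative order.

Trace Bubble Sort on the labeled array (the key is the number; the letter only tracks identity):
  After pass 1: [1_A, 2_C, 1_D, 5_B, 5_E]
  After pass 2: [1_A, 1_D, 2_C, 5_B, 5_E]
  After pass 3: [1_A, 1_D, 2_C, 5_B, 5_E] (no swaps, done)
Final order: [1_A, 1_D, 2_C, 5_B, 5_E]
Equal keys:
  value 1: originally 1_A, 1_D; after sorting 1_A, 1_D -> order preserved
  value 5: originally 5_B, 5_E; after sorting 5_B, 5_E -> order preserved
All equal keys kept their original relative order. Bubble Sort is stable: it only swaps adjacent elements when the left one is strictly greater, so equal keys never move past each other.
Answer: Stable


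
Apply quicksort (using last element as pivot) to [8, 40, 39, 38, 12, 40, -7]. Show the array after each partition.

Partition 1: pivot=-7 at index 0 -> [-7, 40, 39, 38, 12, 40, 8]
Partition 2: pivot=8 at index 1 -> [-7, 8, 39, 38, 12, 40, 40]
Partition 3: pivot=40 at index 6 -> [-7, 8, 39, 38, 12, 40, 40]
Partition 4: pivot=40 at index 5 -> [-7, 8, 39, 38, 12, 40, 40]
Partition 5: pivot=12 at index 2 -> [-7, 8, 12, 38, 39, 40, 40]
Partition 6: pivot=39 at index 4 -> [-7, 8, 12, 38, 39, 40, 40]


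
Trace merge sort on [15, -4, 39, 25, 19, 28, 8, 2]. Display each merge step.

Divide and conquer:
  Merge [15] + [-4] -> [-4, 15]
  Merge [39] + [25] -> [25, 39]
  Merge [-4, 15] + [25, 39] -> [-4, 15, 25, 39]
  Merge [19] + [28] -> [19, 28]
  Merge [8] + [2] -> [2, 8]
  Merge [19, 28] + [2, 8] -> [2, 8, 19, 28]
  Merge [-4, 15, 25, 39] + [2, 8, 19, 28] -> [-4, 2, 8, 15, 19, 25, 28, 39]


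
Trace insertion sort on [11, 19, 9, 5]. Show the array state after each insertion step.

First element 11 is already 'sorted'
Insert 19: shifted 0 elements -> [11, 19, 9, 5]
Insert 9: shifted 2 elements -> [9, 11, 19, 5]
Insert 5: shifted 3 elements -> [5, 9, 11, 19]


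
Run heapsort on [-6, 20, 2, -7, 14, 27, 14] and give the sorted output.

Build heap: [27, 20, 14, -7, 14, 2, -6]
Extract 27: [20, 14, 14, -7, -6, 2, 27]
Extract 20: [14, 2, 14, -7, -6, 20, 27]
Extract 14: [14, 2, -6, -7, 14, 20, 27]
Extract 14: [2, -7, -6, 14, 14, 20, 27]
Extract 2: [-6, -7, 2, 14, 14, 20, 27]
Extract -6: [-7, -6, 2, 14, 14, 20, 27]


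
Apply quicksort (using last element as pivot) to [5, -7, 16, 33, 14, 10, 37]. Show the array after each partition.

Partition 1: pivot=37 at index 6 -> [5, -7, 16, 33, 14, 10, 37]
Partition 2: pivot=10 at index 2 -> [5, -7, 10, 33, 14, 16, 37]
Partition 3: pivot=-7 at index 0 -> [-7, 5, 10, 33, 14, 16, 37]
Partition 4: pivot=16 at index 4 -> [-7, 5, 10, 14, 16, 33, 37]


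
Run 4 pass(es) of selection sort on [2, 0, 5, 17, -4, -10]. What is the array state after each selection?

Pass 1: Select minimum -10 at index 5, swap -> [-10, 0, 5, 17, -4, 2]
Pass 2: Select minimum -4 at index 4, swap -> [-10, -4, 5, 17, 0, 2]
Pass 3: Select minimum 0 at index 4, swap -> [-10, -4, 0, 17, 5, 2]
Pass 4: Select minimum 2 at index 5, swap -> [-10, -4, 0, 2, 5, 17]


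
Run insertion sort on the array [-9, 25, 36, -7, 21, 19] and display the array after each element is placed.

First element -9 is already 'sorted'
Insert 25: shifted 0 elements -> [-9, 25, 36, -7, 21, 19]
Insert 36: shifted 0 elements -> [-9, 25, 36, -7, 21, 19]
Insert -7: shifted 2 elements -> [-9, -7, 25, 36, 21, 19]
Insert 21: shifted 2 elements -> [-9, -7, 21, 25, 36, 19]
Insert 19: shifted 3 elements -> [-9, -7, 19, 21, 25, 36]


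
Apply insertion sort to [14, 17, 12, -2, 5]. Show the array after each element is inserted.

First element 14 is already 'sorted'
Insert 17: shifted 0 elements -> [14, 17, 12, -2, 5]
Insert 12: shifted 2 elements -> [12, 14, 17, -2, 5]
Insert -2: shifted 3 elements -> [-2, 12, 14, 17, 5]
Insert 5: shifted 3 elements -> [-2, 5, 12, 14, 17]


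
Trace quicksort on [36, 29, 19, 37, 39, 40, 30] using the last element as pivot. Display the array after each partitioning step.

Partition 1: pivot=30 at index 2 -> [29, 19, 30, 37, 39, 40, 36]
Partition 2: pivot=19 at index 0 -> [19, 29, 30, 37, 39, 40, 36]
Partition 3: pivot=36 at index 3 -> [19, 29, 30, 36, 39, 40, 37]
Partition 4: pivot=37 at index 4 -> [19, 29, 30, 36, 37, 40, 39]
Partition 5: pivot=39 at index 5 -> [19, 29, 30, 36, 37, 39, 40]


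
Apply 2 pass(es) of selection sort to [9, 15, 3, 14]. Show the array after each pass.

Pass 1: Select minimum 3 at index 2, swap -> [3, 15, 9, 14]
Pass 2: Select minimum 9 at index 2, swap -> [3, 9, 15, 14]


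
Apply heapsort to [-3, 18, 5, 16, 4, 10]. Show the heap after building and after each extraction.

Build heap: [18, 16, 10, -3, 4, 5]
Extract 18: [16, 5, 10, -3, 4, 18]
Extract 16: [10, 5, 4, -3, 16, 18]
Extract 10: [5, -3, 4, 10, 16, 18]
Extract 5: [4, -3, 5, 10, 16, 18]
Extract 4: [-3, 4, 5, 10, 16, 18]


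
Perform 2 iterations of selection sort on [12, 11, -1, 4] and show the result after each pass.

Pass 1: Select minimum -1 at index 2, swap -> [-1, 11, 12, 4]
Pass 2: Select minimum 4 at index 3, swap -> [-1, 4, 12, 11]


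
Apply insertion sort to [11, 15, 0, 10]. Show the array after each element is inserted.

First element 11 is already 'sorted'
Insert 15: shifted 0 elements -> [11, 15, 0, 10]
Insert 0: shifted 2 elements -> [0, 11, 15, 10]
Insert 10: shifted 2 elements -> [0, 10, 11, 15]


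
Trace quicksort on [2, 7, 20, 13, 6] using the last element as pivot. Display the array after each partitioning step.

Partition 1: pivot=6 at index 1 -> [2, 6, 20, 13, 7]
Partition 2: pivot=7 at index 2 -> [2, 6, 7, 13, 20]
Partition 3: pivot=20 at index 4 -> [2, 6, 7, 13, 20]


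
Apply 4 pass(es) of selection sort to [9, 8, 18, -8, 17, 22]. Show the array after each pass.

Pass 1: Select minimum -8 at index 3, swap -> [-8, 8, 18, 9, 17, 22]
Pass 2: Select minimum 8 at index 1, swap -> [-8, 8, 18, 9, 17, 22]
Pass 3: Select minimum 9 at index 3, swap -> [-8, 8, 9, 18, 17, 22]
Pass 4: Select minimum 17 at index 4, swap -> [-8, 8, 9, 17, 18, 22]


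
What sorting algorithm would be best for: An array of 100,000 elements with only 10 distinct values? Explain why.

Best choice: 3-way quicksort or Counting sort
Reason: 3-way (Dutch national flag) partitioning groups every copy of the pivot together, so with only d=10 distinct keys quicksort finishes in O(n log d) expected time, which is effectively linear; counting sort runs in O(n + k) where k is the size of the key range (not the number of distinct values), so it is linear when the 10 values are integers drawn from a small known range


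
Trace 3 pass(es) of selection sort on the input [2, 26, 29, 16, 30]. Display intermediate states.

Pass 1: Select minimum 2 at index 0, swap -> [2, 26, 29, 16, 30]
Pass 2: Select minimum 16 at index 3, swap -> [2, 16, 29, 26, 30]
Pass 3: Select minimum 26 at index 3, swap -> [2, 16, 26, 29, 30]


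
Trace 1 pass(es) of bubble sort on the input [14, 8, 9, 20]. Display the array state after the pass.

After pass 1: [8, 9, 14, 20] (2 swaps)
Total swaps: 2


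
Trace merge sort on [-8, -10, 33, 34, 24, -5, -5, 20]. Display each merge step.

Divide and conquer:
  Merge [-8] + [-10] -> [-10, -8]
  Merge [33] + [34] -> [33, 34]
  Merge [-10, -8] + [33, 34] -> [-10, -8, 33, 34]
  Merge [24] + [-5] -> [-5, 24]
  Merge [-5] + [20] -> [-5, 20]
  Merge [-5, 24] + [-5, 20] -> [-5, -5, 20, 24]
  Merge [-10, -8, 33, 34] + [-5, -5, 20, 24] -> [-10, -8, -5, -5, 20, 24, 33, 34]


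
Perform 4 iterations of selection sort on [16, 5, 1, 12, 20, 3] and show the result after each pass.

Pass 1: Select minimum 1 at index 2, swap -> [1, 5, 16, 12, 20, 3]
Pass 2: Select minimum 3 at index 5, swap -> [1, 3, 16, 12, 20, 5]
Pass 3: Select minimum 5 at index 5, swap -> [1, 3, 5, 12, 20, 16]
Pass 4: Select minimum 12 at index 3, swap -> [1, 3, 5, 12, 20, 16]


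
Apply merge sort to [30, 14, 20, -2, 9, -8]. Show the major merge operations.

Divide and conquer:
  Merge [14] + [20] -> [14, 20]
  Merge [30] + [14, 20] -> [14, 20, 30]
  Merge [9] + [-8] -> [-8, 9]
  Merge [-2] + [-8, 9] -> [-8, -2, 9]
  Merge [14, 20, 30] + [-8, -2, 9] -> [-8, -2, 9, 14, 20, 30]


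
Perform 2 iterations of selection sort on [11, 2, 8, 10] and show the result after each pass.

Pass 1: Select minimum 2 at index 1, swap -> [2, 11, 8, 10]
Pass 2: Select minimum 8 at index 2, swap -> [2, 8, 11, 10]


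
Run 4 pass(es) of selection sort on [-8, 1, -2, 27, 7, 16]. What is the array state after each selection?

Pass 1: Select minimum -8 at index 0, swap -> [-8, 1, -2, 27, 7, 16]
Pass 2: Select minimum -2 at index 2, swap -> [-8, -2, 1, 27, 7, 16]
Pass 3: Select minimum 1 at index 2, swap -> [-8, -2, 1, 27, 7, 16]
Pass 4: Select minimum 7 at index 4, swap -> [-8, -2, 1, 7, 27, 16]


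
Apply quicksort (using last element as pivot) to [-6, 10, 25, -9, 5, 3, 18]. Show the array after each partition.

Partition 1: pivot=18 at index 5 -> [-6, 10, -9, 5, 3, 18, 25]
Partition 2: pivot=3 at index 2 -> [-6, -9, 3, 5, 10, 18, 25]
Partition 3: pivot=-9 at index 0 -> [-9, -6, 3, 5, 10, 18, 25]
Partition 4: pivot=10 at index 4 -> [-9, -6, 3, 5, 10, 18, 25]


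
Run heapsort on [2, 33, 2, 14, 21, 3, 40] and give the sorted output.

Build heap: [40, 33, 3, 14, 21, 2, 2]
Extract 40: [33, 21, 3, 14, 2, 2, 40]
Extract 33: [21, 14, 3, 2, 2, 33, 40]
Extract 21: [14, 2, 3, 2, 21, 33, 40]
Extract 14: [3, 2, 2, 14, 21, 33, 40]
Extract 3: [2, 2, 3, 14, 21, 33, 40]
Extract 2: [2, 2, 3, 14, 21, 33, 40]


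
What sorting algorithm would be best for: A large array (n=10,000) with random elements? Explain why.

Best choice: Quicksort or Mergesort
Reason: Both have O(n log n) average case; quicksort has lower constant factors


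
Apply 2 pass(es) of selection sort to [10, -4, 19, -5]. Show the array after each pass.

Pass 1: Select minimum -5 at index 3, swap -> [-5, -4, 19, 10]
Pass 2: Select minimum -4 at index 1, swap -> [-5, -4, 19, 10]


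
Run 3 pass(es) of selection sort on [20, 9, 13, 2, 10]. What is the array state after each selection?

Pass 1: Select minimum 2 at index 3, swap -> [2, 9, 13, 20, 10]
Pass 2: Select minimum 9 at index 1, swap -> [2, 9, 13, 20, 10]
Pass 3: Select minimum 10 at index 4, swap -> [2, 9, 10, 20, 13]


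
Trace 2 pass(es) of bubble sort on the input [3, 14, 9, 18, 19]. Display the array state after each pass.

After pass 1: [3, 9, 14, 18, 19] (1 swaps)
After pass 2: [3, 9, 14, 18, 19] (0 swaps)
Total swaps: 1


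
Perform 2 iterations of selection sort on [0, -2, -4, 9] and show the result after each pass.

Pass 1: Select minimum -4 at index 2, swap -> [-4, -2, 0, 9]
Pass 2: Select minimum -2 at index 1, swap -> [-4, -2, 0, 9]


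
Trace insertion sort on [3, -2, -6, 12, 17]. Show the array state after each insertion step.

First element 3 is already 'sorted'
Insert -2: shifted 1 elements -> [-2, 3, -6, 12, 17]
Insert -6: shifted 2 elements -> [-6, -2, 3, 12, 17]
Insert 12: shifted 0 elements -> [-6, -2, 3, 12, 17]
Insert 17: shifted 0 elements -> [-6, -2, 3, 12, 17]


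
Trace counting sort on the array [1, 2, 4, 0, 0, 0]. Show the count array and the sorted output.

Count array: [3, 1, 1, 0, 1]
(count[i] = number of elements equal to i)
Cumulative count: [3, 4, 5, 5, 6]
Sorted: [0, 0, 0, 1, 2, 4]


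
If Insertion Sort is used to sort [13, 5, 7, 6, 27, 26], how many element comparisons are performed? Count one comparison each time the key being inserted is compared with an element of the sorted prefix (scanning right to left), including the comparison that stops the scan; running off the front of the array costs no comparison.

Insert 5: 13 > 5 (shift), reached front = 1 comparison(s) -> [5, 13, 7, 6, 27, 26]
Insert 7: 13 > 7 (shift), 5 <= 7 (stop) = 2 comparison(s) -> [5, 7, 13, 6, 27, 26]
Insert 6: 13 > 6 (shift), 7 > 6 (shift), 5 <= 6 (stop) = 3 comparison(s) -> [5, 6, 7, 13, 27, 26]
Insert 27: 13 <= 27 (stop) = 1 comparison(s) -> [5, 6, 7, 13, 27, 26]
Insert 26: 27 > 26 (shift), 13 <= 26 (stop) = 2 comparison(s) -> [5, 6, 7, 13, 26, 27]
Total comparisons: 1 + 2 + 3 + 1 + 2 = 9


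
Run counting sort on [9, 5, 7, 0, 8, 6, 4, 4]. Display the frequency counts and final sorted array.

Count array: [1, 0, 0, 0, 2, 1, 1, 1, 1, 1]
(count[i] = number of elements equal to i)
Cumulative count: [1, 1, 1, 1, 3, 4, 5, 6, 7, 8]
Sorted: [0, 4, 4, 5, 6, 7, 8, 9]


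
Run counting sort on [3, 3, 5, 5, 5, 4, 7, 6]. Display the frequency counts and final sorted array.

Count array: [0, 0, 0, 2, 1, 3, 1, 1]
(count[i] = number of elements equal to i)
Cumulative count: [0, 0, 0, 2, 3, 6, 7, 8]
Sorted: [3, 3, 4, 5, 5, 5, 6, 7]


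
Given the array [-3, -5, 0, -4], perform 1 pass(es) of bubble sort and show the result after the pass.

After pass 1: [-5, -3, -4, 0] (2 swaps)
Total swaps: 2


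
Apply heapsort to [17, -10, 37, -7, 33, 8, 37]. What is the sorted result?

Build heap: [37, 33, 37, -7, -10, 8, 17]
Extract 37: [37, 33, 17, -7, -10, 8, 37]
Extract 37: [33, 8, 17, -7, -10, 37, 37]
Extract 33: [17, 8, -10, -7, 33, 37, 37]
Extract 17: [8, -7, -10, 17, 33, 37, 37]
Extract 8: [-7, -10, 8, 17, 33, 37, 37]
Extract -7: [-10, -7, 8, 17, 33, 37, 37]


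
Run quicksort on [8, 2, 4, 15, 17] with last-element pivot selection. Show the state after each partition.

Partition 1: pivot=17 at index 4 -> [8, 2, 4, 15, 17]
Partition 2: pivot=15 at index 3 -> [8, 2, 4, 15, 17]
Partition 3: pivot=4 at index 1 -> [2, 4, 8, 15, 17]


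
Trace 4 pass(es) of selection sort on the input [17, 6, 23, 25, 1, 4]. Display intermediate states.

Pass 1: Select minimum 1 at index 4, swap -> [1, 6, 23, 25, 17, 4]
Pass 2: Select minimum 4 at index 5, swap -> [1, 4, 23, 25, 17, 6]
Pass 3: Select minimum 6 at index 5, swap -> [1, 4, 6, 25, 17, 23]
Pass 4: Select minimum 17 at index 4, swap -> [1, 4, 6, 17, 25, 23]


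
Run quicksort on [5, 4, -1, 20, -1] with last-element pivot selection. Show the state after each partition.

Partition 1: pivot=-1 at index 1 -> [-1, -1, 5, 20, 4]
Partition 2: pivot=4 at index 2 -> [-1, -1, 4, 20, 5]
Partition 3: pivot=5 at index 3 -> [-1, -1, 4, 5, 20]


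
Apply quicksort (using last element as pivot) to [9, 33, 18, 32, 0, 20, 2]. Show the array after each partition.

Partition 1: pivot=2 at index 1 -> [0, 2, 18, 32, 9, 20, 33]
Partition 2: pivot=33 at index 6 -> [0, 2, 18, 32, 9, 20, 33]
Partition 3: pivot=20 at index 4 -> [0, 2, 18, 9, 20, 32, 33]
Partition 4: pivot=9 at index 2 -> [0, 2, 9, 18, 20, 32, 33]


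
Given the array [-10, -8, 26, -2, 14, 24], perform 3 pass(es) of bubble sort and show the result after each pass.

After pass 1: [-10, -8, -2, 14, 24, 26] (3 swaps)
After pass 2: [-10, -8, -2, 14, 24, 26] (0 swaps)
After pass 3: [-10, -8, -2, 14, 24, 26] (0 swaps)
Total swaps: 3


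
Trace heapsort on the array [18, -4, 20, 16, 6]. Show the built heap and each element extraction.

Build heap: [20, 16, 18, -4, 6]
Extract 20: [18, 16, 6, -4, 20]
Extract 18: [16, -4, 6, 18, 20]
Extract 16: [6, -4, 16, 18, 20]
Extract 6: [-4, 6, 16, 18, 20]


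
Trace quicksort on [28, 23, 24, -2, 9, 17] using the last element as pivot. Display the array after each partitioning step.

Partition 1: pivot=17 at index 2 -> [-2, 9, 17, 28, 23, 24]
Partition 2: pivot=9 at index 1 -> [-2, 9, 17, 28, 23, 24]
Partition 3: pivot=24 at index 4 -> [-2, 9, 17, 23, 24, 28]


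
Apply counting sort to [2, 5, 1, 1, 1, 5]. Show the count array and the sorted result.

Count array: [0, 3, 1, 0, 0, 2]
(count[i] = number of elements equal to i)
Cumulative count: [0, 3, 4, 4, 4, 6]
Sorted: [1, 1, 1, 2, 5, 5]


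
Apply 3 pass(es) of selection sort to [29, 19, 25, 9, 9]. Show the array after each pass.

Pass 1: Select minimum 9 at index 3, swap -> [9, 19, 25, 29, 9]
Pass 2: Select minimum 9 at index 4, swap -> [9, 9, 25, 29, 19]
Pass 3: Select minimum 19 at index 4, swap -> [9, 9, 19, 29, 25]


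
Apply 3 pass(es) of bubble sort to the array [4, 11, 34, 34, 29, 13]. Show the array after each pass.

After pass 1: [4, 11, 34, 29, 13, 34] (2 swaps)
After pass 2: [4, 11, 29, 13, 34, 34] (2 swaps)
After pass 3: [4, 11, 13, 29, 34, 34] (1 swaps)
Total swaps: 5


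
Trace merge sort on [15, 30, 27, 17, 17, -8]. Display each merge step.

Divide and conquer:
  Merge [30] + [27] -> [27, 30]
  Merge [15] + [27, 30] -> [15, 27, 30]
  Merge [17] + [-8] -> [-8, 17]
  Merge [17] + [-8, 17] -> [-8, 17, 17]
  Merge [15, 27, 30] + [-8, 17, 17] -> [-8, 15, 17, 17, 27, 30]


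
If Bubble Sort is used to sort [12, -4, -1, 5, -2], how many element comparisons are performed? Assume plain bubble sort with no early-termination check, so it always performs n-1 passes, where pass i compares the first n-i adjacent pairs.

Pass 1: compare adjacent pairs (0,1)..(3,4) = 4 comparison(s), 4 swap(s) -> [-4, -1, 5, -2, 12]
Pass 2: compare adjacent pairs (0,1)..(2,3) = 3 comparison(s), 1 swap(s) -> [-4, -1, -2, 5, 12]
Pass 3: compare adjacent pairs (0,1)..(1,2) = 2 comparison(s), 1 swap(s) -> [-4, -2, -1, 5, 12]
Pass 4: compare adjacent pairs (0,1)..(0,1) = 1 comparison(s), 0 swap(s) -> [-4, -2, -1, 5, 12]
Total comparisons: 4 + 3 + 2 + 1 = 10


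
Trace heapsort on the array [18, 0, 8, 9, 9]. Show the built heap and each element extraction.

Build heap: [18, 9, 8, 0, 9]
Extract 18: [9, 9, 8, 0, 18]
Extract 9: [9, 0, 8, 9, 18]
Extract 9: [8, 0, 9, 9, 18]
Extract 8: [0, 8, 9, 9, 18]


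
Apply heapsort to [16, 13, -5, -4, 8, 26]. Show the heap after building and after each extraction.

Build heap: [26, 13, 16, -4, 8, -5]
Extract 26: [16, 13, -5, -4, 8, 26]
Extract 16: [13, 8, -5, -4, 16, 26]
Extract 13: [8, -4, -5, 13, 16, 26]
Extract 8: [-4, -5, 8, 13, 16, 26]
Extract -4: [-5, -4, 8, 13, 16, 26]


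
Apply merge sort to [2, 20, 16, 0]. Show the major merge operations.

Divide and conquer:
  Merge [2] + [20] -> [2, 20]
  Merge [16] + [0] -> [0, 16]
  Merge [2, 20] + [0, 16] -> [0, 2, 16, 20]


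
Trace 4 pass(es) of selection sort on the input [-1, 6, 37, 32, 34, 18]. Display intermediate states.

Pass 1: Select minimum -1 at index 0, swap -> [-1, 6, 37, 32, 34, 18]
Pass 2: Select minimum 6 at index 1, swap -> [-1, 6, 37, 32, 34, 18]
Pass 3: Select minimum 18 at index 5, swap -> [-1, 6, 18, 32, 34, 37]
Pass 4: Select minimum 32 at index 3, swap -> [-1, 6, 18, 32, 34, 37]


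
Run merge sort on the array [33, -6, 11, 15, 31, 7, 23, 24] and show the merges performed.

Divide and conquer:
  Merge [33] + [-6] -> [-6, 33]
  Merge [11] + [15] -> [11, 15]
  Merge [-6, 33] + [11, 15] -> [-6, 11, 15, 33]
  Merge [31] + [7] -> [7, 31]
  Merge [23] + [24] -> [23, 24]
  Merge [7, 31] + [23, 24] -> [7, 23, 24, 31]
  Merge [-6, 11, 15, 33] + [7, 23, 24, 31] -> [-6, 7, 11, 15, 23, 24, 31, 33]


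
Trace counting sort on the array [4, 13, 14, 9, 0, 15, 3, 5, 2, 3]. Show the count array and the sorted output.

Count array: [1, 0, 1, 2, 1, 1, 0, 0, 0, 1, 0, 0, 0, 1, 1, 1]
(count[i] = number of elements equal to i)
Cumulative count: [1, 1, 2, 4, 5, 6, 6, 6, 6, 7, 7, 7, 7, 8, 9, 10]
Sorted: [0, 2, 3, 3, 4, 5, 9, 13, 14, 15]


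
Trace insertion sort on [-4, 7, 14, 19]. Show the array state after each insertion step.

First element -4 is already 'sorted'
Insert 7: shifted 0 elements -> [-4, 7, 14, 19]
Insert 14: shifted 0 elements -> [-4, 7, 14, 19]
Insert 19: shifted 0 elements -> [-4, 7, 14, 19]


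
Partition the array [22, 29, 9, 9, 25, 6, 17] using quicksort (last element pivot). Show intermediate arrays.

Partition 1: pivot=17 at index 3 -> [9, 9, 6, 17, 25, 22, 29]
Partition 2: pivot=6 at index 0 -> [6, 9, 9, 17, 25, 22, 29]
Partition 3: pivot=9 at index 2 -> [6, 9, 9, 17, 25, 22, 29]
Partition 4: pivot=29 at index 6 -> [6, 9, 9, 17, 25, 22, 29]
Partition 5: pivot=22 at index 4 -> [6, 9, 9, 17, 22, 25, 29]


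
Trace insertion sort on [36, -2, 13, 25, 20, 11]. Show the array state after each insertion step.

First element 36 is already 'sorted'
Insert -2: shifted 1 elements -> [-2, 36, 13, 25, 20, 11]
Insert 13: shifted 1 elements -> [-2, 13, 36, 25, 20, 11]
Insert 25: shifted 1 elements -> [-2, 13, 25, 36, 20, 11]
Insert 20: shifted 2 elements -> [-2, 13, 20, 25, 36, 11]
Insert 11: shifted 4 elements -> [-2, 11, 13, 20, 25, 36]


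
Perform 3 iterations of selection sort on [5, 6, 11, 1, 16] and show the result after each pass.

Pass 1: Select minimum 1 at index 3, swap -> [1, 6, 11, 5, 16]
Pass 2: Select minimum 5 at index 3, swap -> [1, 5, 11, 6, 16]
Pass 3: Select minimum 6 at index 3, swap -> [1, 5, 6, 11, 16]


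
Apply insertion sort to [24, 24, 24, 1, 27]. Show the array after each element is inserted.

First element 24 is already 'sorted'
Insert 24: shifted 0 elements -> [24, 24, 24, 1, 27]
Insert 24: shifted 0 elements -> [24, 24, 24, 1, 27]
Insert 1: shifted 3 elements -> [1, 24, 24, 24, 27]
Insert 27: shifted 0 elements -> [1, 24, 24, 24, 27]


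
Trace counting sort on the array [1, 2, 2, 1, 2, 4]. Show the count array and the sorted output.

Count array: [0, 2, 3, 0, 1]
(count[i] = number of elements equal to i)
Cumulative count: [0, 2, 5, 5, 6]
Sorted: [1, 1, 2, 2, 2, 4]


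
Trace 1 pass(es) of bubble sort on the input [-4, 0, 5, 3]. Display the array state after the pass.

After pass 1: [-4, 0, 3, 5] (1 swaps)
Total swaps: 1


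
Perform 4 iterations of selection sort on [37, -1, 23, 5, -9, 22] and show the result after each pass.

Pass 1: Select minimum -9 at index 4, swap -> [-9, -1, 23, 5, 37, 22]
Pass 2: Select minimum -1 at index 1, swap -> [-9, -1, 23, 5, 37, 22]
Pass 3: Select minimum 5 at index 3, swap -> [-9, -1, 5, 23, 37, 22]
Pass 4: Select minimum 22 at index 5, swap -> [-9, -1, 5, 22, 37, 23]


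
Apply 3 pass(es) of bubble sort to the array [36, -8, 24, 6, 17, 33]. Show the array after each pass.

After pass 1: [-8, 24, 6, 17, 33, 36] (5 swaps)
After pass 2: [-8, 6, 17, 24, 33, 36] (2 swaps)
After pass 3: [-8, 6, 17, 24, 33, 36] (0 swaps)
Total swaps: 7


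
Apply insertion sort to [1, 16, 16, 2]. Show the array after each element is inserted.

First element 1 is already 'sorted'
Insert 16: shifted 0 elements -> [1, 16, 16, 2]
Insert 16: shifted 0 elements -> [1, 16, 16, 2]
Insert 2: shifted 2 elements -> [1, 2, 16, 16]


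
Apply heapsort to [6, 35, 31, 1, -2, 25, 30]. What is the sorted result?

Build heap: [35, 6, 31, 1, -2, 25, 30]
Extract 35: [31, 6, 30, 1, -2, 25, 35]
Extract 31: [30, 6, 25, 1, -2, 31, 35]
Extract 30: [25, 6, -2, 1, 30, 31, 35]
Extract 25: [6, 1, -2, 25, 30, 31, 35]
Extract 6: [1, -2, 6, 25, 30, 31, 35]
Extract 1: [-2, 1, 6, 25, 30, 31, 35]


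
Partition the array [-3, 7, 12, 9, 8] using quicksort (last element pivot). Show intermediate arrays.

Partition 1: pivot=8 at index 2 -> [-3, 7, 8, 9, 12]
Partition 2: pivot=7 at index 1 -> [-3, 7, 8, 9, 12]
Partition 3: pivot=12 at index 4 -> [-3, 7, 8, 9, 12]


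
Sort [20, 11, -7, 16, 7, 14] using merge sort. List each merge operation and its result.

Divide and conquer:
  Merge [11] + [-7] -> [-7, 11]
  Merge [20] + [-7, 11] -> [-7, 11, 20]
  Merge [7] + [14] -> [7, 14]
  Merge [16] + [7, 14] -> [7, 14, 16]
  Merge [-7, 11, 20] + [7, 14, 16] -> [-7, 7, 11, 14, 16, 20]


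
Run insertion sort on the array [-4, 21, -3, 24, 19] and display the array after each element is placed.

First element -4 is already 'sorted'
Insert 21: shifted 0 elements -> [-4, 21, -3, 24, 19]
Insert -3: shifted 1 elements -> [-4, -3, 21, 24, 19]
Insert 24: shifted 0 elements -> [-4, -3, 21, 24, 19]
Insert 19: shifted 2 elements -> [-4, -3, 19, 21, 24]
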